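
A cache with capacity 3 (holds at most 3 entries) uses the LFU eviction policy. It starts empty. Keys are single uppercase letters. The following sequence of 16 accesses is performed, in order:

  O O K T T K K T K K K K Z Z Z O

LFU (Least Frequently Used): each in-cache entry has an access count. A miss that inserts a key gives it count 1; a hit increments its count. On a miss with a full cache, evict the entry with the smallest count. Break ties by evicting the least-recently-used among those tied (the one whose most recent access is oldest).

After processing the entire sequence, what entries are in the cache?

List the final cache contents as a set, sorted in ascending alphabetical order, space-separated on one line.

Answer: K O Z

Derivation:
LFU simulation (capacity=3):
  1. access O: MISS. Cache: [O(c=1)]
  2. access O: HIT, count now 2. Cache: [O(c=2)]
  3. access K: MISS. Cache: [K(c=1) O(c=2)]
  4. access T: MISS. Cache: [K(c=1) T(c=1) O(c=2)]
  5. access T: HIT, count now 2. Cache: [K(c=1) O(c=2) T(c=2)]
  6. access K: HIT, count now 2. Cache: [O(c=2) T(c=2) K(c=2)]
  7. access K: HIT, count now 3. Cache: [O(c=2) T(c=2) K(c=3)]
  8. access T: HIT, count now 3. Cache: [O(c=2) K(c=3) T(c=3)]
  9. access K: HIT, count now 4. Cache: [O(c=2) T(c=3) K(c=4)]
  10. access K: HIT, count now 5. Cache: [O(c=2) T(c=3) K(c=5)]
  11. access K: HIT, count now 6. Cache: [O(c=2) T(c=3) K(c=6)]
  12. access K: HIT, count now 7. Cache: [O(c=2) T(c=3) K(c=7)]
  13. access Z: MISS, evict O(c=2). Cache: [Z(c=1) T(c=3) K(c=7)]
  14. access Z: HIT, count now 2. Cache: [Z(c=2) T(c=3) K(c=7)]
  15. access Z: HIT, count now 3. Cache: [T(c=3) Z(c=3) K(c=7)]
  16. access O: MISS, evict T(c=3). Cache: [O(c=1) Z(c=3) K(c=7)]
Total: 11 hits, 5 misses, 2 evictions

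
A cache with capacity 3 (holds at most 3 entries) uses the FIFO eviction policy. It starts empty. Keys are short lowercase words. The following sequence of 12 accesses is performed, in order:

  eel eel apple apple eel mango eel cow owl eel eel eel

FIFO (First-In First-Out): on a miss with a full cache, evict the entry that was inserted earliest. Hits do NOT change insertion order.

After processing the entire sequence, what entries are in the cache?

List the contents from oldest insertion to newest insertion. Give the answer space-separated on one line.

FIFO simulation (capacity=3):
  1. access eel: MISS. Cache (old->new): [eel]
  2. access eel: HIT. Cache (old->new): [eel]
  3. access apple: MISS. Cache (old->new): [eel apple]
  4. access apple: HIT. Cache (old->new): [eel apple]
  5. access eel: HIT. Cache (old->new): [eel apple]
  6. access mango: MISS. Cache (old->new): [eel apple mango]
  7. access eel: HIT. Cache (old->new): [eel apple mango]
  8. access cow: MISS, evict eel. Cache (old->new): [apple mango cow]
  9. access owl: MISS, evict apple. Cache (old->new): [mango cow owl]
  10. access eel: MISS, evict mango. Cache (old->new): [cow owl eel]
  11. access eel: HIT. Cache (old->new): [cow owl eel]
  12. access eel: HIT. Cache (old->new): [cow owl eel]
Total: 6 hits, 6 misses, 3 evictions

Answer: cow owl eel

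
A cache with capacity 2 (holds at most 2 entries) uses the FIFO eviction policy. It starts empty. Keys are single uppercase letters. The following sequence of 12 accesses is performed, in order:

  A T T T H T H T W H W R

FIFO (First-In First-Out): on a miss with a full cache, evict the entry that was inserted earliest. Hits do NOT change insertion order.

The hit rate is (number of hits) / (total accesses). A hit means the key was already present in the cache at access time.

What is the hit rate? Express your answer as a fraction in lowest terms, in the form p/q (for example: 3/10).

FIFO simulation (capacity=2):
  1. access A: MISS. Cache (old->new): [A]
  2. access T: MISS. Cache (old->new): [A T]
  3. access T: HIT. Cache (old->new): [A T]
  4. access T: HIT. Cache (old->new): [A T]
  5. access H: MISS, evict A. Cache (old->new): [T H]
  6. access T: HIT. Cache (old->new): [T H]
  7. access H: HIT. Cache (old->new): [T H]
  8. access T: HIT. Cache (old->new): [T H]
  9. access W: MISS, evict T. Cache (old->new): [H W]
  10. access H: HIT. Cache (old->new): [H W]
  11. access W: HIT. Cache (old->new): [H W]
  12. access R: MISS, evict H. Cache (old->new): [W R]
Total: 7 hits, 5 misses, 3 evictions

Hit rate = 7/12

Answer: 7/12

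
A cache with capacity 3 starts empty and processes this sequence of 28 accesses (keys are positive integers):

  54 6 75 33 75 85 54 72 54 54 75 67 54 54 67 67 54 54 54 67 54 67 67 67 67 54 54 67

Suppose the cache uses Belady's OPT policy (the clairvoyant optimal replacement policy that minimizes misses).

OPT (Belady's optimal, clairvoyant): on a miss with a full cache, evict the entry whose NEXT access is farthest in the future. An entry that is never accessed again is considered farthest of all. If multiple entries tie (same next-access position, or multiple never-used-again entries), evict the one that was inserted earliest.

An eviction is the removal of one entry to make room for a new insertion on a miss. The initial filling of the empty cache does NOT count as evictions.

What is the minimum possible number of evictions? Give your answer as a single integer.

OPT (Belady) simulation (capacity=3):
  1. access 54: MISS. Cache: [54]
  2. access 6: MISS. Cache: [54 6]
  3. access 75: MISS. Cache: [54 6 75]
  4. access 33: MISS, evict 6 (next use: never). Cache: [54 75 33]
  5. access 75: HIT. Next use of 75: step 11. Cache: [54 75 33]
  6. access 85: MISS, evict 33 (next use: never). Cache: [54 75 85]
  7. access 54: HIT. Next use of 54: step 9. Cache: [54 75 85]
  8. access 72: MISS, evict 85 (next use: never). Cache: [54 75 72]
  9. access 54: HIT. Next use of 54: step 10. Cache: [54 75 72]
  10. access 54: HIT. Next use of 54: step 13. Cache: [54 75 72]
  11. access 75: HIT. Next use of 75: never. Cache: [54 75 72]
  12. access 67: MISS, evict 75 (next use: never). Cache: [54 72 67]
  13. access 54: HIT. Next use of 54: step 14. Cache: [54 72 67]
  14. access 54: HIT. Next use of 54: step 17. Cache: [54 72 67]
  15. access 67: HIT. Next use of 67: step 16. Cache: [54 72 67]
  16. access 67: HIT. Next use of 67: step 20. Cache: [54 72 67]
  17. access 54: HIT. Next use of 54: step 18. Cache: [54 72 67]
  18. access 54: HIT. Next use of 54: step 19. Cache: [54 72 67]
  19. access 54: HIT. Next use of 54: step 21. Cache: [54 72 67]
  20. access 67: HIT. Next use of 67: step 22. Cache: [54 72 67]
  21. access 54: HIT. Next use of 54: step 26. Cache: [54 72 67]
  22. access 67: HIT. Next use of 67: step 23. Cache: [54 72 67]
  23. access 67: HIT. Next use of 67: step 24. Cache: [54 72 67]
  24. access 67: HIT. Next use of 67: step 25. Cache: [54 72 67]
  25. access 67: HIT. Next use of 67: step 28. Cache: [54 72 67]
  26. access 54: HIT. Next use of 54: step 27. Cache: [54 72 67]
  27. access 54: HIT. Next use of 54: never. Cache: [54 72 67]
  28. access 67: HIT. Next use of 67: never. Cache: [54 72 67]
Total: 21 hits, 7 misses, 4 evictions

Answer: 4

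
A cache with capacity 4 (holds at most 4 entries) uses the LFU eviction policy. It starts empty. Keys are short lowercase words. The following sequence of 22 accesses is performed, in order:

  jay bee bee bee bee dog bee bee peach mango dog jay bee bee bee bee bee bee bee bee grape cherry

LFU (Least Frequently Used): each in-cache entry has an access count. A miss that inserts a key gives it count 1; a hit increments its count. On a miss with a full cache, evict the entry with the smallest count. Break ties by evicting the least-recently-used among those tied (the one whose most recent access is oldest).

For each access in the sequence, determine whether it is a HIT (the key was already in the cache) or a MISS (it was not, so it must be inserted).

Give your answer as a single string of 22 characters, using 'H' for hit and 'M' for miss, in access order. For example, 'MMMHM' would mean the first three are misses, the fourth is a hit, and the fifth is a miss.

Answer: MMHHHMHHMMHMHHHHHHHHMM

Derivation:
LFU simulation (capacity=4):
  1. access jay: MISS. Cache: [jay(c=1)]
  2. access bee: MISS. Cache: [jay(c=1) bee(c=1)]
  3. access bee: HIT, count now 2. Cache: [jay(c=1) bee(c=2)]
  4. access bee: HIT, count now 3. Cache: [jay(c=1) bee(c=3)]
  5. access bee: HIT, count now 4. Cache: [jay(c=1) bee(c=4)]
  6. access dog: MISS. Cache: [jay(c=1) dog(c=1) bee(c=4)]
  7. access bee: HIT, count now 5. Cache: [jay(c=1) dog(c=1) bee(c=5)]
  8. access bee: HIT, count now 6. Cache: [jay(c=1) dog(c=1) bee(c=6)]
  9. access peach: MISS. Cache: [jay(c=1) dog(c=1) peach(c=1) bee(c=6)]
  10. access mango: MISS, evict jay(c=1). Cache: [dog(c=1) peach(c=1) mango(c=1) bee(c=6)]
  11. access dog: HIT, count now 2. Cache: [peach(c=1) mango(c=1) dog(c=2) bee(c=6)]
  12. access jay: MISS, evict peach(c=1). Cache: [mango(c=1) jay(c=1) dog(c=2) bee(c=6)]
  13. access bee: HIT, count now 7. Cache: [mango(c=1) jay(c=1) dog(c=2) bee(c=7)]
  14. access bee: HIT, count now 8. Cache: [mango(c=1) jay(c=1) dog(c=2) bee(c=8)]
  15. access bee: HIT, count now 9. Cache: [mango(c=1) jay(c=1) dog(c=2) bee(c=9)]
  16. access bee: HIT, count now 10. Cache: [mango(c=1) jay(c=1) dog(c=2) bee(c=10)]
  17. access bee: HIT, count now 11. Cache: [mango(c=1) jay(c=1) dog(c=2) bee(c=11)]
  18. access bee: HIT, count now 12. Cache: [mango(c=1) jay(c=1) dog(c=2) bee(c=12)]
  19. access bee: HIT, count now 13. Cache: [mango(c=1) jay(c=1) dog(c=2) bee(c=13)]
  20. access bee: HIT, count now 14. Cache: [mango(c=1) jay(c=1) dog(c=2) bee(c=14)]
  21. access grape: MISS, evict mango(c=1). Cache: [jay(c=1) grape(c=1) dog(c=2) bee(c=14)]
  22. access cherry: MISS, evict jay(c=1). Cache: [grape(c=1) cherry(c=1) dog(c=2) bee(c=14)]
Total: 14 hits, 8 misses, 4 evictions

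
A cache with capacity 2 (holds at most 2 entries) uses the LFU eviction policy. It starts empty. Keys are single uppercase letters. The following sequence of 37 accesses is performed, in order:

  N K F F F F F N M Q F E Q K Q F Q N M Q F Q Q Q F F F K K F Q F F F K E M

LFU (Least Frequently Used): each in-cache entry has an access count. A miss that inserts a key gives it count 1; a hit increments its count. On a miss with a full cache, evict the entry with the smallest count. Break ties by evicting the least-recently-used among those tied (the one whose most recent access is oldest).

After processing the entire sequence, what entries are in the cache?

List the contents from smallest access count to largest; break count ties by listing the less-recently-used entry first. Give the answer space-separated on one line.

Answer: M F

Derivation:
LFU simulation (capacity=2):
  1. access N: MISS. Cache: [N(c=1)]
  2. access K: MISS. Cache: [N(c=1) K(c=1)]
  3. access F: MISS, evict N(c=1). Cache: [K(c=1) F(c=1)]
  4. access F: HIT, count now 2. Cache: [K(c=1) F(c=2)]
  5. access F: HIT, count now 3. Cache: [K(c=1) F(c=3)]
  6. access F: HIT, count now 4. Cache: [K(c=1) F(c=4)]
  7. access F: HIT, count now 5. Cache: [K(c=1) F(c=5)]
  8. access N: MISS, evict K(c=1). Cache: [N(c=1) F(c=5)]
  9. access M: MISS, evict N(c=1). Cache: [M(c=1) F(c=5)]
  10. access Q: MISS, evict M(c=1). Cache: [Q(c=1) F(c=5)]
  11. access F: HIT, count now 6. Cache: [Q(c=1) F(c=6)]
  12. access E: MISS, evict Q(c=1). Cache: [E(c=1) F(c=6)]
  13. access Q: MISS, evict E(c=1). Cache: [Q(c=1) F(c=6)]
  14. access K: MISS, evict Q(c=1). Cache: [K(c=1) F(c=6)]
  15. access Q: MISS, evict K(c=1). Cache: [Q(c=1) F(c=6)]
  16. access F: HIT, count now 7. Cache: [Q(c=1) F(c=7)]
  17. access Q: HIT, count now 2. Cache: [Q(c=2) F(c=7)]
  18. access N: MISS, evict Q(c=2). Cache: [N(c=1) F(c=7)]
  19. access M: MISS, evict N(c=1). Cache: [M(c=1) F(c=7)]
  20. access Q: MISS, evict M(c=1). Cache: [Q(c=1) F(c=7)]
  21. access F: HIT, count now 8. Cache: [Q(c=1) F(c=8)]
  22. access Q: HIT, count now 2. Cache: [Q(c=2) F(c=8)]
  23. access Q: HIT, count now 3. Cache: [Q(c=3) F(c=8)]
  24. access Q: HIT, count now 4. Cache: [Q(c=4) F(c=8)]
  25. access F: HIT, count now 9. Cache: [Q(c=4) F(c=9)]
  26. access F: HIT, count now 10. Cache: [Q(c=4) F(c=10)]
  27. access F: HIT, count now 11. Cache: [Q(c=4) F(c=11)]
  28. access K: MISS, evict Q(c=4). Cache: [K(c=1) F(c=11)]
  29. access K: HIT, count now 2. Cache: [K(c=2) F(c=11)]
  30. access F: HIT, count now 12. Cache: [K(c=2) F(c=12)]
  31. access Q: MISS, evict K(c=2). Cache: [Q(c=1) F(c=12)]
  32. access F: HIT, count now 13. Cache: [Q(c=1) F(c=13)]
  33. access F: HIT, count now 14. Cache: [Q(c=1) F(c=14)]
  34. access F: HIT, count now 15. Cache: [Q(c=1) F(c=15)]
  35. access K: MISS, evict Q(c=1). Cache: [K(c=1) F(c=15)]
  36. access E: MISS, evict K(c=1). Cache: [E(c=1) F(c=15)]
  37. access M: MISS, evict E(c=1). Cache: [M(c=1) F(c=15)]
Total: 19 hits, 18 misses, 16 evictions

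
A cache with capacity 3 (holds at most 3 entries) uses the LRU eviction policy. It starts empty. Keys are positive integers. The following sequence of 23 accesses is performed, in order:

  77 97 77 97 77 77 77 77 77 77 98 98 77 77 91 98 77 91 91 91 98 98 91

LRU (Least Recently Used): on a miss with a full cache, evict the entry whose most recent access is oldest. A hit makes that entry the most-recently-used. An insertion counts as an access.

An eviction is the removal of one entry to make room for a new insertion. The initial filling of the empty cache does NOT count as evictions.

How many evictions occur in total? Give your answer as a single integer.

LRU simulation (capacity=3):
  1. access 77: MISS. Cache (LRU->MRU): [77]
  2. access 97: MISS. Cache (LRU->MRU): [77 97]
  3. access 77: HIT. Cache (LRU->MRU): [97 77]
  4. access 97: HIT. Cache (LRU->MRU): [77 97]
  5. access 77: HIT. Cache (LRU->MRU): [97 77]
  6. access 77: HIT. Cache (LRU->MRU): [97 77]
  7. access 77: HIT. Cache (LRU->MRU): [97 77]
  8. access 77: HIT. Cache (LRU->MRU): [97 77]
  9. access 77: HIT. Cache (LRU->MRU): [97 77]
  10. access 77: HIT. Cache (LRU->MRU): [97 77]
  11. access 98: MISS. Cache (LRU->MRU): [97 77 98]
  12. access 98: HIT. Cache (LRU->MRU): [97 77 98]
  13. access 77: HIT. Cache (LRU->MRU): [97 98 77]
  14. access 77: HIT. Cache (LRU->MRU): [97 98 77]
  15. access 91: MISS, evict 97. Cache (LRU->MRU): [98 77 91]
  16. access 98: HIT. Cache (LRU->MRU): [77 91 98]
  17. access 77: HIT. Cache (LRU->MRU): [91 98 77]
  18. access 91: HIT. Cache (LRU->MRU): [98 77 91]
  19. access 91: HIT. Cache (LRU->MRU): [98 77 91]
  20. access 91: HIT. Cache (LRU->MRU): [98 77 91]
  21. access 98: HIT. Cache (LRU->MRU): [77 91 98]
  22. access 98: HIT. Cache (LRU->MRU): [77 91 98]
  23. access 91: HIT. Cache (LRU->MRU): [77 98 91]
Total: 19 hits, 4 misses, 1 evictions

Answer: 1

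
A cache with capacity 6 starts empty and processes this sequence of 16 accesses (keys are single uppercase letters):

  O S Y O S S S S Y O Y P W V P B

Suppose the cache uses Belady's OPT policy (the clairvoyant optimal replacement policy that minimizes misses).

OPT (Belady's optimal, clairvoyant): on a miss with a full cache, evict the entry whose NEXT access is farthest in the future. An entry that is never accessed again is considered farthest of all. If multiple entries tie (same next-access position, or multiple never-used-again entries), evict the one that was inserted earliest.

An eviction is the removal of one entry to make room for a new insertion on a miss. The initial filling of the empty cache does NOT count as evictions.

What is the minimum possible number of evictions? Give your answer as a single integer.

OPT (Belady) simulation (capacity=6):
  1. access O: MISS. Cache: [O]
  2. access S: MISS. Cache: [O S]
  3. access Y: MISS. Cache: [O S Y]
  4. access O: HIT. Next use of O: step 10. Cache: [O S Y]
  5. access S: HIT. Next use of S: step 6. Cache: [O S Y]
  6. access S: HIT. Next use of S: step 7. Cache: [O S Y]
  7. access S: HIT. Next use of S: step 8. Cache: [O S Y]
  8. access S: HIT. Next use of S: never. Cache: [O S Y]
  9. access Y: HIT. Next use of Y: step 11. Cache: [O S Y]
  10. access O: HIT. Next use of O: never. Cache: [O S Y]
  11. access Y: HIT. Next use of Y: never. Cache: [O S Y]
  12. access P: MISS. Cache: [O S Y P]
  13. access W: MISS. Cache: [O S Y P W]
  14. access V: MISS. Cache: [O S Y P W V]
  15. access P: HIT. Next use of P: never. Cache: [O S Y P W V]
  16. access B: MISS, evict O (next use: never). Cache: [S Y P W V B]
Total: 9 hits, 7 misses, 1 evictions

Answer: 1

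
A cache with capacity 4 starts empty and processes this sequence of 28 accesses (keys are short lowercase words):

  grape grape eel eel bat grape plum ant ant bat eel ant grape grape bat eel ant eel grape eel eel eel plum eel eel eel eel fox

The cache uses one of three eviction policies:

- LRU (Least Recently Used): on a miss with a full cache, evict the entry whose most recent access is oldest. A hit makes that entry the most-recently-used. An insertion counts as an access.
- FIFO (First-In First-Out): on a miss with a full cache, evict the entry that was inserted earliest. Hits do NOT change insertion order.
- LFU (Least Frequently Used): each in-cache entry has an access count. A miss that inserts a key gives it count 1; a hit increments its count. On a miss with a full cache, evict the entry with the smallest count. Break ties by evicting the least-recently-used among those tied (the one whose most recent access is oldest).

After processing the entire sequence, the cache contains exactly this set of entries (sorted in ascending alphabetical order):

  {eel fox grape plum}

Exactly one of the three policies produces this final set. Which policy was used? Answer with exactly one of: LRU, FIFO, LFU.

Simulating under each policy and comparing final sets:
  LRU: final set = {eel fox grape plum} -> MATCHES target
  FIFO: final set = {ant eel fox grape} -> differs
  LFU: final set = {ant eel fox grape} -> differs
Only LRU produces the target set.

Answer: LRU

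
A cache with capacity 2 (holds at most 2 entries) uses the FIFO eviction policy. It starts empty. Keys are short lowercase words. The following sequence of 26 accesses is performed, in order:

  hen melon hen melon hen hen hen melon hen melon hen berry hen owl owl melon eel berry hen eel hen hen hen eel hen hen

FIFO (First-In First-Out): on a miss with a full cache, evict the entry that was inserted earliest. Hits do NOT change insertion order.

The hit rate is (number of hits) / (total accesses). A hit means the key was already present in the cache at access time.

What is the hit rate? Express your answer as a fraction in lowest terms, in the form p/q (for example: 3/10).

Answer: 8/13

Derivation:
FIFO simulation (capacity=2):
  1. access hen: MISS. Cache (old->new): [hen]
  2. access melon: MISS. Cache (old->new): [hen melon]
  3. access hen: HIT. Cache (old->new): [hen melon]
  4. access melon: HIT. Cache (old->new): [hen melon]
  5. access hen: HIT. Cache (old->new): [hen melon]
  6. access hen: HIT. Cache (old->new): [hen melon]
  7. access hen: HIT. Cache (old->new): [hen melon]
  8. access melon: HIT. Cache (old->new): [hen melon]
  9. access hen: HIT. Cache (old->new): [hen melon]
  10. access melon: HIT. Cache (old->new): [hen melon]
  11. access hen: HIT. Cache (old->new): [hen melon]
  12. access berry: MISS, evict hen. Cache (old->new): [melon berry]
  13. access hen: MISS, evict melon. Cache (old->new): [berry hen]
  14. access owl: MISS, evict berry. Cache (old->new): [hen owl]
  15. access owl: HIT. Cache (old->new): [hen owl]
  16. access melon: MISS, evict hen. Cache (old->new): [owl melon]
  17. access eel: MISS, evict owl. Cache (old->new): [melon eel]
  18. access berry: MISS, evict melon. Cache (old->new): [eel berry]
  19. access hen: MISS, evict eel. Cache (old->new): [berry hen]
  20. access eel: MISS, evict berry. Cache (old->new): [hen eel]
  21. access hen: HIT. Cache (old->new): [hen eel]
  22. access hen: HIT. Cache (old->new): [hen eel]
  23. access hen: HIT. Cache (old->new): [hen eel]
  24. access eel: HIT. Cache (old->new): [hen eel]
  25. access hen: HIT. Cache (old->new): [hen eel]
  26. access hen: HIT. Cache (old->new): [hen eel]
Total: 16 hits, 10 misses, 8 evictions

Hit rate = 16/26 = 8/13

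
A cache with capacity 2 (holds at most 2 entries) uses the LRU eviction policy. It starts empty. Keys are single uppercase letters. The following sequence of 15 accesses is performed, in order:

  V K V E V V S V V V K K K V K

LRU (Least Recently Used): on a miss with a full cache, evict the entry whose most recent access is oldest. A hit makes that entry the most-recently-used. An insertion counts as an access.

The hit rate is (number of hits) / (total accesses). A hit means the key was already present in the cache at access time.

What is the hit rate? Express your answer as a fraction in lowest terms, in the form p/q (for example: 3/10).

LRU simulation (capacity=2):
  1. access V: MISS. Cache (LRU->MRU): [V]
  2. access K: MISS. Cache (LRU->MRU): [V K]
  3. access V: HIT. Cache (LRU->MRU): [K V]
  4. access E: MISS, evict K. Cache (LRU->MRU): [V E]
  5. access V: HIT. Cache (LRU->MRU): [E V]
  6. access V: HIT. Cache (LRU->MRU): [E V]
  7. access S: MISS, evict E. Cache (LRU->MRU): [V S]
  8. access V: HIT. Cache (LRU->MRU): [S V]
  9. access V: HIT. Cache (LRU->MRU): [S V]
  10. access V: HIT. Cache (LRU->MRU): [S V]
  11. access K: MISS, evict S. Cache (LRU->MRU): [V K]
  12. access K: HIT. Cache (LRU->MRU): [V K]
  13. access K: HIT. Cache (LRU->MRU): [V K]
  14. access V: HIT. Cache (LRU->MRU): [K V]
  15. access K: HIT. Cache (LRU->MRU): [V K]
Total: 10 hits, 5 misses, 3 evictions

Hit rate = 10/15 = 2/3

Answer: 2/3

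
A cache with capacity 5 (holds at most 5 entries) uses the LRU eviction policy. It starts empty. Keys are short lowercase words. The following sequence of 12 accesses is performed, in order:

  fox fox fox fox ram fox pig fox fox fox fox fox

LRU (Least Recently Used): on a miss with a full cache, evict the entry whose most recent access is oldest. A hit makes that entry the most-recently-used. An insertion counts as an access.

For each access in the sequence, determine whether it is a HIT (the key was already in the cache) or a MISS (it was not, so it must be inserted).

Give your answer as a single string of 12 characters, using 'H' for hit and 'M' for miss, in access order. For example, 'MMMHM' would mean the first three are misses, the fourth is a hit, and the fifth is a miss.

LRU simulation (capacity=5):
  1. access fox: MISS. Cache (LRU->MRU): [fox]
  2. access fox: HIT. Cache (LRU->MRU): [fox]
  3. access fox: HIT. Cache (LRU->MRU): [fox]
  4. access fox: HIT. Cache (LRU->MRU): [fox]
  5. access ram: MISS. Cache (LRU->MRU): [fox ram]
  6. access fox: HIT. Cache (LRU->MRU): [ram fox]
  7. access pig: MISS. Cache (LRU->MRU): [ram fox pig]
  8. access fox: HIT. Cache (LRU->MRU): [ram pig fox]
  9. access fox: HIT. Cache (LRU->MRU): [ram pig fox]
  10. access fox: HIT. Cache (LRU->MRU): [ram pig fox]
  11. access fox: HIT. Cache (LRU->MRU): [ram pig fox]
  12. access fox: HIT. Cache (LRU->MRU): [ram pig fox]
Total: 9 hits, 3 misses, 0 evictions

Answer: MHHHMHMHHHHH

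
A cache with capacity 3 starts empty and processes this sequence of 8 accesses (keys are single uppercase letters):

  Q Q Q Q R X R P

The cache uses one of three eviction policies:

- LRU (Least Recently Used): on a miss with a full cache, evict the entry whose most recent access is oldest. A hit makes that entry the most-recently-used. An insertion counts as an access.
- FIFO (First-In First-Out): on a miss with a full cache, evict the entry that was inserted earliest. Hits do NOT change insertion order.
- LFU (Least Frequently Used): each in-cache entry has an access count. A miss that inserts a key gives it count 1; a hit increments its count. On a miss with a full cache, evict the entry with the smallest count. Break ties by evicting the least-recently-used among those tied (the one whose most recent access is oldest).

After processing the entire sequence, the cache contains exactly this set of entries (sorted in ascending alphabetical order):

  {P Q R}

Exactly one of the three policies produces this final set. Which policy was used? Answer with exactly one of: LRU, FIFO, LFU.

Answer: LFU

Derivation:
Simulating under each policy and comparing final sets:
  LRU: final set = {P R X} -> differs
  FIFO: final set = {P R X} -> differs
  LFU: final set = {P Q R} -> MATCHES target
Only LFU produces the target set.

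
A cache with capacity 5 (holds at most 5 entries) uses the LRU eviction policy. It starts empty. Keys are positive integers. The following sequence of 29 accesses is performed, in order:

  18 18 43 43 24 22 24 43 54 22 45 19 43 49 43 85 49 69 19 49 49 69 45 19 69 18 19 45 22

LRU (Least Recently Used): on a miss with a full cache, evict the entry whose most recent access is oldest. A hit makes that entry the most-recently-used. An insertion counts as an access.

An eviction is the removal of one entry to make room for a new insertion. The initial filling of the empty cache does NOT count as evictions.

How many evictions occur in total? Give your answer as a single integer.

Answer: 8

Derivation:
LRU simulation (capacity=5):
  1. access 18: MISS. Cache (LRU->MRU): [18]
  2. access 18: HIT. Cache (LRU->MRU): [18]
  3. access 43: MISS. Cache (LRU->MRU): [18 43]
  4. access 43: HIT. Cache (LRU->MRU): [18 43]
  5. access 24: MISS. Cache (LRU->MRU): [18 43 24]
  6. access 22: MISS. Cache (LRU->MRU): [18 43 24 22]
  7. access 24: HIT. Cache (LRU->MRU): [18 43 22 24]
  8. access 43: HIT. Cache (LRU->MRU): [18 22 24 43]
  9. access 54: MISS. Cache (LRU->MRU): [18 22 24 43 54]
  10. access 22: HIT. Cache (LRU->MRU): [18 24 43 54 22]
  11. access 45: MISS, evict 18. Cache (LRU->MRU): [24 43 54 22 45]
  12. access 19: MISS, evict 24. Cache (LRU->MRU): [43 54 22 45 19]
  13. access 43: HIT. Cache (LRU->MRU): [54 22 45 19 43]
  14. access 49: MISS, evict 54. Cache (LRU->MRU): [22 45 19 43 49]
  15. access 43: HIT. Cache (LRU->MRU): [22 45 19 49 43]
  16. access 85: MISS, evict 22. Cache (LRU->MRU): [45 19 49 43 85]
  17. access 49: HIT. Cache (LRU->MRU): [45 19 43 85 49]
  18. access 69: MISS, evict 45. Cache (LRU->MRU): [19 43 85 49 69]
  19. access 19: HIT. Cache (LRU->MRU): [43 85 49 69 19]
  20. access 49: HIT. Cache (LRU->MRU): [43 85 69 19 49]
  21. access 49: HIT. Cache (LRU->MRU): [43 85 69 19 49]
  22. access 69: HIT. Cache (LRU->MRU): [43 85 19 49 69]
  23. access 45: MISS, evict 43. Cache (LRU->MRU): [85 19 49 69 45]
  24. access 19: HIT. Cache (LRU->MRU): [85 49 69 45 19]
  25. access 69: HIT. Cache (LRU->MRU): [85 49 45 19 69]
  26. access 18: MISS, evict 85. Cache (LRU->MRU): [49 45 19 69 18]
  27. access 19: HIT. Cache (LRU->MRU): [49 45 69 18 19]
  28. access 45: HIT. Cache (LRU->MRU): [49 69 18 19 45]
  29. access 22: MISS, evict 49. Cache (LRU->MRU): [69 18 19 45 22]
Total: 16 hits, 13 misses, 8 evictions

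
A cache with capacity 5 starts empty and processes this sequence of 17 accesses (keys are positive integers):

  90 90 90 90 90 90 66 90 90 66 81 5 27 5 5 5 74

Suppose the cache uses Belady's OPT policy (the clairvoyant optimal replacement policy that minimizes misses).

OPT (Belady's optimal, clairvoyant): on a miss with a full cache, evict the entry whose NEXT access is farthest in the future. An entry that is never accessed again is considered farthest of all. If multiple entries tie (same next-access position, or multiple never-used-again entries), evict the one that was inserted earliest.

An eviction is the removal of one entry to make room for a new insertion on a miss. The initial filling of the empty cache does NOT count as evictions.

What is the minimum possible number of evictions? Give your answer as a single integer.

OPT (Belady) simulation (capacity=5):
  1. access 90: MISS. Cache: [90]
  2. access 90: HIT. Next use of 90: step 3. Cache: [90]
  3. access 90: HIT. Next use of 90: step 4. Cache: [90]
  4. access 90: HIT. Next use of 90: step 5. Cache: [90]
  5. access 90: HIT. Next use of 90: step 6. Cache: [90]
  6. access 90: HIT. Next use of 90: step 8. Cache: [90]
  7. access 66: MISS. Cache: [90 66]
  8. access 90: HIT. Next use of 90: step 9. Cache: [90 66]
  9. access 90: HIT. Next use of 90: never. Cache: [90 66]
  10. access 66: HIT. Next use of 66: never. Cache: [90 66]
  11. access 81: MISS. Cache: [90 66 81]
  12. access 5: MISS. Cache: [90 66 81 5]
  13. access 27: MISS. Cache: [90 66 81 5 27]
  14. access 5: HIT. Next use of 5: step 15. Cache: [90 66 81 5 27]
  15. access 5: HIT. Next use of 5: step 16. Cache: [90 66 81 5 27]
  16. access 5: HIT. Next use of 5: never. Cache: [90 66 81 5 27]
  17. access 74: MISS, evict 90 (next use: never). Cache: [66 81 5 27 74]
Total: 11 hits, 6 misses, 1 evictions

Answer: 1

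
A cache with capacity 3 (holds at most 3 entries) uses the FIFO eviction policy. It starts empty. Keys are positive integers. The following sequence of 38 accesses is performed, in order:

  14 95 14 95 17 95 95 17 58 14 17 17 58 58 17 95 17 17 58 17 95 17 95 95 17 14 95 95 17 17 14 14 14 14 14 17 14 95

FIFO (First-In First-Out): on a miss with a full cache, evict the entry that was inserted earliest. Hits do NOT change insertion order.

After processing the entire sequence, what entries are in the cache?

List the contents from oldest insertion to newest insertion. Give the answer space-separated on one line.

FIFO simulation (capacity=3):
  1. access 14: MISS. Cache (old->new): [14]
  2. access 95: MISS. Cache (old->new): [14 95]
  3. access 14: HIT. Cache (old->new): [14 95]
  4. access 95: HIT. Cache (old->new): [14 95]
  5. access 17: MISS. Cache (old->new): [14 95 17]
  6. access 95: HIT. Cache (old->new): [14 95 17]
  7. access 95: HIT. Cache (old->new): [14 95 17]
  8. access 17: HIT. Cache (old->new): [14 95 17]
  9. access 58: MISS, evict 14. Cache (old->new): [95 17 58]
  10. access 14: MISS, evict 95. Cache (old->new): [17 58 14]
  11. access 17: HIT. Cache (old->new): [17 58 14]
  12. access 17: HIT. Cache (old->new): [17 58 14]
  13. access 58: HIT. Cache (old->new): [17 58 14]
  14. access 58: HIT. Cache (old->new): [17 58 14]
  15. access 17: HIT. Cache (old->new): [17 58 14]
  16. access 95: MISS, evict 17. Cache (old->new): [58 14 95]
  17. access 17: MISS, evict 58. Cache (old->new): [14 95 17]
  18. access 17: HIT. Cache (old->new): [14 95 17]
  19. access 58: MISS, evict 14. Cache (old->new): [95 17 58]
  20. access 17: HIT. Cache (old->new): [95 17 58]
  21. access 95: HIT. Cache (old->new): [95 17 58]
  22. access 17: HIT. Cache (old->new): [95 17 58]
  23. access 95: HIT. Cache (old->new): [95 17 58]
  24. access 95: HIT. Cache (old->new): [95 17 58]
  25. access 17: HIT. Cache (old->new): [95 17 58]
  26. access 14: MISS, evict 95. Cache (old->new): [17 58 14]
  27. access 95: MISS, evict 17. Cache (old->new): [58 14 95]
  28. access 95: HIT. Cache (old->new): [58 14 95]
  29. access 17: MISS, evict 58. Cache (old->new): [14 95 17]
  30. access 17: HIT. Cache (old->new): [14 95 17]
  31. access 14: HIT. Cache (old->new): [14 95 17]
  32. access 14: HIT. Cache (old->new): [14 95 17]
  33. access 14: HIT. Cache (old->new): [14 95 17]
  34. access 14: HIT. Cache (old->new): [14 95 17]
  35. access 14: HIT. Cache (old->new): [14 95 17]
  36. access 17: HIT. Cache (old->new): [14 95 17]
  37. access 14: HIT. Cache (old->new): [14 95 17]
  38. access 95: HIT. Cache (old->new): [14 95 17]
Total: 27 hits, 11 misses, 8 evictions

Answer: 14 95 17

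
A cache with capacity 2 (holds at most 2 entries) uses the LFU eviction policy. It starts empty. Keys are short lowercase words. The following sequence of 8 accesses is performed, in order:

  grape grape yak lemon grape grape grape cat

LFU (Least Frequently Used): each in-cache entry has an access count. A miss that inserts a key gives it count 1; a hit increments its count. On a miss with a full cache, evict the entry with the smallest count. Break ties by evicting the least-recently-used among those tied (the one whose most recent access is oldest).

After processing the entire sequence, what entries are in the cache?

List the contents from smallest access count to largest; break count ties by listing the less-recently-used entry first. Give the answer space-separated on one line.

Answer: cat grape

Derivation:
LFU simulation (capacity=2):
  1. access grape: MISS. Cache: [grape(c=1)]
  2. access grape: HIT, count now 2. Cache: [grape(c=2)]
  3. access yak: MISS. Cache: [yak(c=1) grape(c=2)]
  4. access lemon: MISS, evict yak(c=1). Cache: [lemon(c=1) grape(c=2)]
  5. access grape: HIT, count now 3. Cache: [lemon(c=1) grape(c=3)]
  6. access grape: HIT, count now 4. Cache: [lemon(c=1) grape(c=4)]
  7. access grape: HIT, count now 5. Cache: [lemon(c=1) grape(c=5)]
  8. access cat: MISS, evict lemon(c=1). Cache: [cat(c=1) grape(c=5)]
Total: 4 hits, 4 misses, 2 evictions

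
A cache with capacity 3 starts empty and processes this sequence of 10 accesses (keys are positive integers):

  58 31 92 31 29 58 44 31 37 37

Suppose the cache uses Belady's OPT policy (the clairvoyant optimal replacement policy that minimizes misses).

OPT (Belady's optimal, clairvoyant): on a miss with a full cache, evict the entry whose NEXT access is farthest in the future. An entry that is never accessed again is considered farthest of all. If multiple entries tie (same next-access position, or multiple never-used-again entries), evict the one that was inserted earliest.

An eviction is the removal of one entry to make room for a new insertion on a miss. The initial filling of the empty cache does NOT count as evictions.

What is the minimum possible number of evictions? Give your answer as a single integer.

OPT (Belady) simulation (capacity=3):
  1. access 58: MISS. Cache: [58]
  2. access 31: MISS. Cache: [58 31]
  3. access 92: MISS. Cache: [58 31 92]
  4. access 31: HIT. Next use of 31: step 8. Cache: [58 31 92]
  5. access 29: MISS, evict 92 (next use: never). Cache: [58 31 29]
  6. access 58: HIT. Next use of 58: never. Cache: [58 31 29]
  7. access 44: MISS, evict 58 (next use: never). Cache: [31 29 44]
  8. access 31: HIT. Next use of 31: never. Cache: [31 29 44]
  9. access 37: MISS, evict 31 (next use: never). Cache: [29 44 37]
  10. access 37: HIT. Next use of 37: never. Cache: [29 44 37]
Total: 4 hits, 6 misses, 3 evictions

Answer: 3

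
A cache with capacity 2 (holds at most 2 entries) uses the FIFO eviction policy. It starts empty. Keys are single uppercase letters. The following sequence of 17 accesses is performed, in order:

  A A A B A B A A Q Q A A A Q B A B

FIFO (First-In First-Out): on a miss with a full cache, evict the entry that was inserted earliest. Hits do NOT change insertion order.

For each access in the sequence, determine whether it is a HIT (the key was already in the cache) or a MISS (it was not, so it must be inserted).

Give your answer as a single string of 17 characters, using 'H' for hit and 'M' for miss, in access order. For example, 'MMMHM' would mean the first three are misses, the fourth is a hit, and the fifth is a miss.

Answer: MHHMHHHHMHMHHHMHH

Derivation:
FIFO simulation (capacity=2):
  1. access A: MISS. Cache (old->new): [A]
  2. access A: HIT. Cache (old->new): [A]
  3. access A: HIT. Cache (old->new): [A]
  4. access B: MISS. Cache (old->new): [A B]
  5. access A: HIT. Cache (old->new): [A B]
  6. access B: HIT. Cache (old->new): [A B]
  7. access A: HIT. Cache (old->new): [A B]
  8. access A: HIT. Cache (old->new): [A B]
  9. access Q: MISS, evict A. Cache (old->new): [B Q]
  10. access Q: HIT. Cache (old->new): [B Q]
  11. access A: MISS, evict B. Cache (old->new): [Q A]
  12. access A: HIT. Cache (old->new): [Q A]
  13. access A: HIT. Cache (old->new): [Q A]
  14. access Q: HIT. Cache (old->new): [Q A]
  15. access B: MISS, evict Q. Cache (old->new): [A B]
  16. access A: HIT. Cache (old->new): [A B]
  17. access B: HIT. Cache (old->new): [A B]
Total: 12 hits, 5 misses, 3 evictions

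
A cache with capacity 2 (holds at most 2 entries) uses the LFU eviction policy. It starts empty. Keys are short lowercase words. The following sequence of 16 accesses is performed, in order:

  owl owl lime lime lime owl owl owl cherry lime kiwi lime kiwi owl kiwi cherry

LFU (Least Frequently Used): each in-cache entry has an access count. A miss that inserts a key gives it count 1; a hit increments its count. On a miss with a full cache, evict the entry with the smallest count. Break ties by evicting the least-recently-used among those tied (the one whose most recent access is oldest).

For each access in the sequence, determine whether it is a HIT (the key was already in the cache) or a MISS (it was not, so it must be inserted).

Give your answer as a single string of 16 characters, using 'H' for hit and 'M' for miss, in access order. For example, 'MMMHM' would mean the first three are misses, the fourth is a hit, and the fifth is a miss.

LFU simulation (capacity=2):
  1. access owl: MISS. Cache: [owl(c=1)]
  2. access owl: HIT, count now 2. Cache: [owl(c=2)]
  3. access lime: MISS. Cache: [lime(c=1) owl(c=2)]
  4. access lime: HIT, count now 2. Cache: [owl(c=2) lime(c=2)]
  5. access lime: HIT, count now 3. Cache: [owl(c=2) lime(c=3)]
  6. access owl: HIT, count now 3. Cache: [lime(c=3) owl(c=3)]
  7. access owl: HIT, count now 4. Cache: [lime(c=3) owl(c=4)]
  8. access owl: HIT, count now 5. Cache: [lime(c=3) owl(c=5)]
  9. access cherry: MISS, evict lime(c=3). Cache: [cherry(c=1) owl(c=5)]
  10. access lime: MISS, evict cherry(c=1). Cache: [lime(c=1) owl(c=5)]
  11. access kiwi: MISS, evict lime(c=1). Cache: [kiwi(c=1) owl(c=5)]
  12. access lime: MISS, evict kiwi(c=1). Cache: [lime(c=1) owl(c=5)]
  13. access kiwi: MISS, evict lime(c=1). Cache: [kiwi(c=1) owl(c=5)]
  14. access owl: HIT, count now 6. Cache: [kiwi(c=1) owl(c=6)]
  15. access kiwi: HIT, count now 2. Cache: [kiwi(c=2) owl(c=6)]
  16. access cherry: MISS, evict kiwi(c=2). Cache: [cherry(c=1) owl(c=6)]
Total: 8 hits, 8 misses, 6 evictions

Answer: MHMHHHHHMMMMMHHM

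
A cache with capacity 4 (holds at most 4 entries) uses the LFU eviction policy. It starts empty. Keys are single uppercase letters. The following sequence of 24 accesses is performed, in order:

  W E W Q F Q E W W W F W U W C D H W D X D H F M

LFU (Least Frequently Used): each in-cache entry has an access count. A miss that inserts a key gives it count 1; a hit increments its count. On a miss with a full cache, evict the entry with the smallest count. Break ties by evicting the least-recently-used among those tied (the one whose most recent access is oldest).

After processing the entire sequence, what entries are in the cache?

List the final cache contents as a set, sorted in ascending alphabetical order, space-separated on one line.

LFU simulation (capacity=4):
  1. access W: MISS. Cache: [W(c=1)]
  2. access E: MISS. Cache: [W(c=1) E(c=1)]
  3. access W: HIT, count now 2. Cache: [E(c=1) W(c=2)]
  4. access Q: MISS. Cache: [E(c=1) Q(c=1) W(c=2)]
  5. access F: MISS. Cache: [E(c=1) Q(c=1) F(c=1) W(c=2)]
  6. access Q: HIT, count now 2. Cache: [E(c=1) F(c=1) W(c=2) Q(c=2)]
  7. access E: HIT, count now 2. Cache: [F(c=1) W(c=2) Q(c=2) E(c=2)]
  8. access W: HIT, count now 3. Cache: [F(c=1) Q(c=2) E(c=2) W(c=3)]
  9. access W: HIT, count now 4. Cache: [F(c=1) Q(c=2) E(c=2) W(c=4)]
  10. access W: HIT, count now 5. Cache: [F(c=1) Q(c=2) E(c=2) W(c=5)]
  11. access F: HIT, count now 2. Cache: [Q(c=2) E(c=2) F(c=2) W(c=5)]
  12. access W: HIT, count now 6. Cache: [Q(c=2) E(c=2) F(c=2) W(c=6)]
  13. access U: MISS, evict Q(c=2). Cache: [U(c=1) E(c=2) F(c=2) W(c=6)]
  14. access W: HIT, count now 7. Cache: [U(c=1) E(c=2) F(c=2) W(c=7)]
  15. access C: MISS, evict U(c=1). Cache: [C(c=1) E(c=2) F(c=2) W(c=7)]
  16. access D: MISS, evict C(c=1). Cache: [D(c=1) E(c=2) F(c=2) W(c=7)]
  17. access H: MISS, evict D(c=1). Cache: [H(c=1) E(c=2) F(c=2) W(c=7)]
  18. access W: HIT, count now 8. Cache: [H(c=1) E(c=2) F(c=2) W(c=8)]
  19. access D: MISS, evict H(c=1). Cache: [D(c=1) E(c=2) F(c=2) W(c=8)]
  20. access X: MISS, evict D(c=1). Cache: [X(c=1) E(c=2) F(c=2) W(c=8)]
  21. access D: MISS, evict X(c=1). Cache: [D(c=1) E(c=2) F(c=2) W(c=8)]
  22. access H: MISS, evict D(c=1). Cache: [H(c=1) E(c=2) F(c=2) W(c=8)]
  23. access F: HIT, count now 3. Cache: [H(c=1) E(c=2) F(c=3) W(c=8)]
  24. access M: MISS, evict H(c=1). Cache: [M(c=1) E(c=2) F(c=3) W(c=8)]
Total: 11 hits, 13 misses, 9 evictions

Answer: E F M W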